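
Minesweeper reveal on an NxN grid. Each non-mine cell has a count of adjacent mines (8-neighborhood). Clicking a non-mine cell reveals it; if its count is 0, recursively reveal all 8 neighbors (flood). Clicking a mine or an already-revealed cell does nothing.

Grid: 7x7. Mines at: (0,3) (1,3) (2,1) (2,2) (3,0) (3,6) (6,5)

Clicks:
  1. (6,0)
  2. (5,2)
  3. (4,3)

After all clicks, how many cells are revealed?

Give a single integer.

Click 1 (6,0) count=0: revealed 25 new [(2,3) (2,4) (2,5) (3,1) (3,2) (3,3) (3,4) (3,5) (4,0) (4,1) (4,2) (4,3) (4,4) (4,5) (5,0) (5,1) (5,2) (5,3) (5,4) (5,5) (6,0) (6,1) (6,2) (6,3) (6,4)] -> total=25
Click 2 (5,2) count=0: revealed 0 new [(none)] -> total=25
Click 3 (4,3) count=0: revealed 0 new [(none)] -> total=25

Answer: 25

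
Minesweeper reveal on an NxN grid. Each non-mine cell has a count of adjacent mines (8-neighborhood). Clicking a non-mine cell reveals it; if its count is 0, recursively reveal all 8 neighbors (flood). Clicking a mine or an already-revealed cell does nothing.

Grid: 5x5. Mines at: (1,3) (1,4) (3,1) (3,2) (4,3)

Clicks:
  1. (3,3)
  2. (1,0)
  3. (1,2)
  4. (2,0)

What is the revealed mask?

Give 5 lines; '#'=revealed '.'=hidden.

Click 1 (3,3) count=2: revealed 1 new [(3,3)] -> total=1
Click 2 (1,0) count=0: revealed 9 new [(0,0) (0,1) (0,2) (1,0) (1,1) (1,2) (2,0) (2,1) (2,2)] -> total=10
Click 3 (1,2) count=1: revealed 0 new [(none)] -> total=10
Click 4 (2,0) count=1: revealed 0 new [(none)] -> total=10

Answer: ###..
###..
###..
...#.
.....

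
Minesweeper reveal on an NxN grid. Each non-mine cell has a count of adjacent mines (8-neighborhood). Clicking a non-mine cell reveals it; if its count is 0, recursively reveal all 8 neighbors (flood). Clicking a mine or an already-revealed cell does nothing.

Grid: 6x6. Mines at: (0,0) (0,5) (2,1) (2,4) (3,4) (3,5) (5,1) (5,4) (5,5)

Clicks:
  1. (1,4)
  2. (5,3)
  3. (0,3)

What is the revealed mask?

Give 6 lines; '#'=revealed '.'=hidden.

Click 1 (1,4) count=2: revealed 1 new [(1,4)] -> total=1
Click 2 (5,3) count=1: revealed 1 new [(5,3)] -> total=2
Click 3 (0,3) count=0: revealed 7 new [(0,1) (0,2) (0,3) (0,4) (1,1) (1,2) (1,3)] -> total=9

Answer: .####.
.####.
......
......
......
...#..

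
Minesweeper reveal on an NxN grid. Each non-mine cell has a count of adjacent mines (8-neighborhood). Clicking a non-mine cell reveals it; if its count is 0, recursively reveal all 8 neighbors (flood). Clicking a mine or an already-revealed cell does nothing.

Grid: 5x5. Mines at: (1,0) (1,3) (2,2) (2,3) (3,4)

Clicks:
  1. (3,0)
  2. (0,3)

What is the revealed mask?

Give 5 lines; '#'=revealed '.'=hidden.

Click 1 (3,0) count=0: revealed 10 new [(2,0) (2,1) (3,0) (3,1) (3,2) (3,3) (4,0) (4,1) (4,2) (4,3)] -> total=10
Click 2 (0,3) count=1: revealed 1 new [(0,3)] -> total=11

Answer: ...#.
.....
##...
####.
####.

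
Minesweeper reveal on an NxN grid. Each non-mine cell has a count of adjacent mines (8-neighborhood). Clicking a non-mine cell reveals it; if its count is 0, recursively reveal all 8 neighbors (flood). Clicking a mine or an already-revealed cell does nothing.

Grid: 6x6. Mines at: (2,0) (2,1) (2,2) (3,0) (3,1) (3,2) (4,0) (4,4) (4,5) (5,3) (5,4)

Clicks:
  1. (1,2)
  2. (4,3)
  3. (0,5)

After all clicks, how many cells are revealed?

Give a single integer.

Click 1 (1,2) count=2: revealed 1 new [(1,2)] -> total=1
Click 2 (4,3) count=4: revealed 1 new [(4,3)] -> total=2
Click 3 (0,5) count=0: revealed 17 new [(0,0) (0,1) (0,2) (0,3) (0,4) (0,5) (1,0) (1,1) (1,3) (1,4) (1,5) (2,3) (2,4) (2,5) (3,3) (3,4) (3,5)] -> total=19

Answer: 19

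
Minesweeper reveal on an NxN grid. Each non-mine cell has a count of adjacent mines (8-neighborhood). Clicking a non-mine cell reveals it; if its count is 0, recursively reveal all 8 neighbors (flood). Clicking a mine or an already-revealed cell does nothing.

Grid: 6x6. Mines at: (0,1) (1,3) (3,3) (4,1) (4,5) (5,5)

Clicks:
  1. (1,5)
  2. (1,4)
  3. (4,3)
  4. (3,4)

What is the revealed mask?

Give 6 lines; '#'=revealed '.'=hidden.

Click 1 (1,5) count=0: revealed 8 new [(0,4) (0,5) (1,4) (1,5) (2,4) (2,5) (3,4) (3,5)] -> total=8
Click 2 (1,4) count=1: revealed 0 new [(none)] -> total=8
Click 3 (4,3) count=1: revealed 1 new [(4,3)] -> total=9
Click 4 (3,4) count=2: revealed 0 new [(none)] -> total=9

Answer: ....##
....##
....##
....##
...#..
......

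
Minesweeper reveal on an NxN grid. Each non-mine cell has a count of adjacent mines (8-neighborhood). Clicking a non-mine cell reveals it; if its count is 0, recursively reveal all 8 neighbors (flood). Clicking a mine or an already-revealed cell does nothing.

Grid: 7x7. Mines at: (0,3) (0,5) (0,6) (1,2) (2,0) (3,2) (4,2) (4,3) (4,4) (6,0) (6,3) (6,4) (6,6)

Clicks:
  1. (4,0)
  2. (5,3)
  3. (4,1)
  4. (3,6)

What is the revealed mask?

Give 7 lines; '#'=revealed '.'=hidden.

Answer: .......
...####
...####
##.####
##...##
##.#.##
.......

Derivation:
Click 1 (4,0) count=0: revealed 6 new [(3,0) (3,1) (4,0) (4,1) (5,0) (5,1)] -> total=6
Click 2 (5,3) count=5: revealed 1 new [(5,3)] -> total=7
Click 3 (4,1) count=2: revealed 0 new [(none)] -> total=7
Click 4 (3,6) count=0: revealed 16 new [(1,3) (1,4) (1,5) (1,6) (2,3) (2,4) (2,5) (2,6) (3,3) (3,4) (3,5) (3,6) (4,5) (4,6) (5,5) (5,6)] -> total=23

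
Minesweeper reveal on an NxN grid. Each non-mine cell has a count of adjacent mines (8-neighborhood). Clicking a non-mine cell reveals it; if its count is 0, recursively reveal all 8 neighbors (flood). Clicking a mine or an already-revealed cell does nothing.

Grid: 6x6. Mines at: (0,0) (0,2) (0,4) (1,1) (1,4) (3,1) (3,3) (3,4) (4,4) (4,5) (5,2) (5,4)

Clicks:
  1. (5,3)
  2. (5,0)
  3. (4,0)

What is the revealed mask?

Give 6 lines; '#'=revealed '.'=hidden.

Answer: ......
......
......
......
##....
##.#..

Derivation:
Click 1 (5,3) count=3: revealed 1 new [(5,3)] -> total=1
Click 2 (5,0) count=0: revealed 4 new [(4,0) (4,1) (5,0) (5,1)] -> total=5
Click 3 (4,0) count=1: revealed 0 new [(none)] -> total=5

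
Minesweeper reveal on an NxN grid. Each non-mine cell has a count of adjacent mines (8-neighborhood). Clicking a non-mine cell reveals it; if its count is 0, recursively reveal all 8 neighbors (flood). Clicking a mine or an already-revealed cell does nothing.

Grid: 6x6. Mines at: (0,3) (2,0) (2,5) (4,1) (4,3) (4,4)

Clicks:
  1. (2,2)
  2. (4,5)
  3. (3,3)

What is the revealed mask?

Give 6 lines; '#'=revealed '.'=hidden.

Click 1 (2,2) count=0: revealed 12 new [(1,1) (1,2) (1,3) (1,4) (2,1) (2,2) (2,3) (2,4) (3,1) (3,2) (3,3) (3,4)] -> total=12
Click 2 (4,5) count=1: revealed 1 new [(4,5)] -> total=13
Click 3 (3,3) count=2: revealed 0 new [(none)] -> total=13

Answer: ......
.####.
.####.
.####.
.....#
......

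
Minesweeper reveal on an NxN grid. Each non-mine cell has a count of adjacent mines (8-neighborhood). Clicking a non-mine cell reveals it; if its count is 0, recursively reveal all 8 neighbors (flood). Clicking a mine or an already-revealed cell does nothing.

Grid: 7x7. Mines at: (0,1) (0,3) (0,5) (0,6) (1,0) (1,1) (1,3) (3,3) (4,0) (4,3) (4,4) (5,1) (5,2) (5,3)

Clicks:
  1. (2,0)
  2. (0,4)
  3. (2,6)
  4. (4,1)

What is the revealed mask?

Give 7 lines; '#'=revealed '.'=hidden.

Answer: ....#..
....###
#...###
....###
.#...##
....###
....###

Derivation:
Click 1 (2,0) count=2: revealed 1 new [(2,0)] -> total=1
Click 2 (0,4) count=3: revealed 1 new [(0,4)] -> total=2
Click 3 (2,6) count=0: revealed 17 new [(1,4) (1,5) (1,6) (2,4) (2,5) (2,6) (3,4) (3,5) (3,6) (4,5) (4,6) (5,4) (5,5) (5,6) (6,4) (6,5) (6,6)] -> total=19
Click 4 (4,1) count=3: revealed 1 new [(4,1)] -> total=20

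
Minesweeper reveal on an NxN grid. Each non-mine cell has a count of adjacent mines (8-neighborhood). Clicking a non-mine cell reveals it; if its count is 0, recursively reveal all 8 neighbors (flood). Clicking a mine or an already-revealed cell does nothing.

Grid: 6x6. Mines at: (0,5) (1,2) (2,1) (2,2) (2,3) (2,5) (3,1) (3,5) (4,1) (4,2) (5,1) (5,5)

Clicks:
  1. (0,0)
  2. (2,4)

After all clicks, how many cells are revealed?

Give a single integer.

Click 1 (0,0) count=0: revealed 4 new [(0,0) (0,1) (1,0) (1,1)] -> total=4
Click 2 (2,4) count=3: revealed 1 new [(2,4)] -> total=5

Answer: 5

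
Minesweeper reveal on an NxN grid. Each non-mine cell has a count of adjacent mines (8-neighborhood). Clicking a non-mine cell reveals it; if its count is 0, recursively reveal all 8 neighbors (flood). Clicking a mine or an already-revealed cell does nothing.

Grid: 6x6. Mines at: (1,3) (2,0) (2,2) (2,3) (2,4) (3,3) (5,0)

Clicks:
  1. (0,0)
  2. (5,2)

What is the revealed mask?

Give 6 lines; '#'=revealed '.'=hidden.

Answer: ###...
###...
......
....##
.#####
.#####

Derivation:
Click 1 (0,0) count=0: revealed 6 new [(0,0) (0,1) (0,2) (1,0) (1,1) (1,2)] -> total=6
Click 2 (5,2) count=0: revealed 12 new [(3,4) (3,5) (4,1) (4,2) (4,3) (4,4) (4,5) (5,1) (5,2) (5,3) (5,4) (5,5)] -> total=18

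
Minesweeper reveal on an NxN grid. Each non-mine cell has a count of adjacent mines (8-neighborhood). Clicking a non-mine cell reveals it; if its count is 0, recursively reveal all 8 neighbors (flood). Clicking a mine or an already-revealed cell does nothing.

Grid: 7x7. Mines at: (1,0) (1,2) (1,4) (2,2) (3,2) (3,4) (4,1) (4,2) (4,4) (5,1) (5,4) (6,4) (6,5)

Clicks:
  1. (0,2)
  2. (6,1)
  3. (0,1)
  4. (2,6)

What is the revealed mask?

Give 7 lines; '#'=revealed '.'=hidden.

Answer: .##..##
.....##
.....##
.....##
.....##
.....##
.#.....

Derivation:
Click 1 (0,2) count=1: revealed 1 new [(0,2)] -> total=1
Click 2 (6,1) count=1: revealed 1 new [(6,1)] -> total=2
Click 3 (0,1) count=2: revealed 1 new [(0,1)] -> total=3
Click 4 (2,6) count=0: revealed 12 new [(0,5) (0,6) (1,5) (1,6) (2,5) (2,6) (3,5) (3,6) (4,5) (4,6) (5,5) (5,6)] -> total=15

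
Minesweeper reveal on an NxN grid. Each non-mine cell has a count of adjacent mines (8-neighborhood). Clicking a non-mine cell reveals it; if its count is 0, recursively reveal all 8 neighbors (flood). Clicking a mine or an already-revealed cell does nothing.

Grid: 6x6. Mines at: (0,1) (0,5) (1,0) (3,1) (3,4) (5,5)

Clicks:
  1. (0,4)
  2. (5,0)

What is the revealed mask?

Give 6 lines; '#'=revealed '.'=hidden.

Answer: ....#.
......
......
......
#####.
#####.

Derivation:
Click 1 (0,4) count=1: revealed 1 new [(0,4)] -> total=1
Click 2 (5,0) count=0: revealed 10 new [(4,0) (4,1) (4,2) (4,3) (4,4) (5,0) (5,1) (5,2) (5,3) (5,4)] -> total=11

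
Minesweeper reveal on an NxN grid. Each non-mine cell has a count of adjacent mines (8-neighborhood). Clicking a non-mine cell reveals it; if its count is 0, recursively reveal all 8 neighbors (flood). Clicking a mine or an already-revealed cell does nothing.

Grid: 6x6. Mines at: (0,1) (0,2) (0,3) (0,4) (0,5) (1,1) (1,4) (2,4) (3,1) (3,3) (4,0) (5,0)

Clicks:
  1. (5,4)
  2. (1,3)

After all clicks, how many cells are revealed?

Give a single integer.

Click 1 (5,4) count=0: revealed 12 new [(3,4) (3,5) (4,1) (4,2) (4,3) (4,4) (4,5) (5,1) (5,2) (5,3) (5,4) (5,5)] -> total=12
Click 2 (1,3) count=5: revealed 1 new [(1,3)] -> total=13

Answer: 13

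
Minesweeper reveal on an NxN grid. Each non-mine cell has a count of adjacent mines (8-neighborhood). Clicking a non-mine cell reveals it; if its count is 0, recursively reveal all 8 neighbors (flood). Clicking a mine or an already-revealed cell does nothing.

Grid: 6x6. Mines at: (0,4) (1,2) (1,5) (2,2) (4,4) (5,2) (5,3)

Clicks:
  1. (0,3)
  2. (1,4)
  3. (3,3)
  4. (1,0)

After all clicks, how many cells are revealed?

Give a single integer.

Answer: 15

Derivation:
Click 1 (0,3) count=2: revealed 1 new [(0,3)] -> total=1
Click 2 (1,4) count=2: revealed 1 new [(1,4)] -> total=2
Click 3 (3,3) count=2: revealed 1 new [(3,3)] -> total=3
Click 4 (1,0) count=0: revealed 12 new [(0,0) (0,1) (1,0) (1,1) (2,0) (2,1) (3,0) (3,1) (4,0) (4,1) (5,0) (5,1)] -> total=15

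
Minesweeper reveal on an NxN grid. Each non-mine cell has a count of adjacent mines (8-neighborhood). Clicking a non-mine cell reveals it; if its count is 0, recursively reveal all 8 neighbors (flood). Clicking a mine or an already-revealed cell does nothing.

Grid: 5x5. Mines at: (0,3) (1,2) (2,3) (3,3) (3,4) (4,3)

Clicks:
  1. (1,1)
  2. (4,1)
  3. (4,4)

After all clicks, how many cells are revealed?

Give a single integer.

Answer: 14

Derivation:
Click 1 (1,1) count=1: revealed 1 new [(1,1)] -> total=1
Click 2 (4,1) count=0: revealed 12 new [(0,0) (0,1) (1,0) (2,0) (2,1) (2,2) (3,0) (3,1) (3,2) (4,0) (4,1) (4,2)] -> total=13
Click 3 (4,4) count=3: revealed 1 new [(4,4)] -> total=14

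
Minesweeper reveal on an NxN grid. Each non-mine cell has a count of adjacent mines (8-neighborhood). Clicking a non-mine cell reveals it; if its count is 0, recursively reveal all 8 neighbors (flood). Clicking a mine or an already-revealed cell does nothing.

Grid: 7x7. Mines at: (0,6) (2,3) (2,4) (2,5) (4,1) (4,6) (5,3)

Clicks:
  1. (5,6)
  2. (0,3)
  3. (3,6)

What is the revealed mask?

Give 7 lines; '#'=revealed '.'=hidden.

Answer: ######.
######.
###....
###...#
.......
......#
.......

Derivation:
Click 1 (5,6) count=1: revealed 1 new [(5,6)] -> total=1
Click 2 (0,3) count=0: revealed 18 new [(0,0) (0,1) (0,2) (0,3) (0,4) (0,5) (1,0) (1,1) (1,2) (1,3) (1,4) (1,5) (2,0) (2,1) (2,2) (3,0) (3,1) (3,2)] -> total=19
Click 3 (3,6) count=2: revealed 1 new [(3,6)] -> total=20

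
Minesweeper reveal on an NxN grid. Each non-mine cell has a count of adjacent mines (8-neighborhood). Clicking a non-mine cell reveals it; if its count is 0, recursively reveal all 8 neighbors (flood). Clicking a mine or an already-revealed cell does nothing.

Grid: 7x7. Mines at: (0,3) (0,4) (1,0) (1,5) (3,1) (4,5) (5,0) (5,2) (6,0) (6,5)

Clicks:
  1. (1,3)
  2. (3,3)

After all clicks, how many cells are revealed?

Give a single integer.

Answer: 12

Derivation:
Click 1 (1,3) count=2: revealed 1 new [(1,3)] -> total=1
Click 2 (3,3) count=0: revealed 11 new [(1,2) (1,4) (2,2) (2,3) (2,4) (3,2) (3,3) (3,4) (4,2) (4,3) (4,4)] -> total=12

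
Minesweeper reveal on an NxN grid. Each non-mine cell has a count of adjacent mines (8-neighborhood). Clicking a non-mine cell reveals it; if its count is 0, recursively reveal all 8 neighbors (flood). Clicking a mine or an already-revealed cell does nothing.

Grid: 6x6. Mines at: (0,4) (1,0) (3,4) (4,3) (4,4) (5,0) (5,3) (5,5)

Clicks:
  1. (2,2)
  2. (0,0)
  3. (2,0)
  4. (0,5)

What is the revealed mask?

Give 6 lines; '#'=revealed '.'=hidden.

Click 1 (2,2) count=0: revealed 17 new [(0,1) (0,2) (0,3) (1,1) (1,2) (1,3) (2,0) (2,1) (2,2) (2,3) (3,0) (3,1) (3,2) (3,3) (4,0) (4,1) (4,2)] -> total=17
Click 2 (0,0) count=1: revealed 1 new [(0,0)] -> total=18
Click 3 (2,0) count=1: revealed 0 new [(none)] -> total=18
Click 4 (0,5) count=1: revealed 1 new [(0,5)] -> total=19

Answer: ####.#
.###..
####..
####..
###...
......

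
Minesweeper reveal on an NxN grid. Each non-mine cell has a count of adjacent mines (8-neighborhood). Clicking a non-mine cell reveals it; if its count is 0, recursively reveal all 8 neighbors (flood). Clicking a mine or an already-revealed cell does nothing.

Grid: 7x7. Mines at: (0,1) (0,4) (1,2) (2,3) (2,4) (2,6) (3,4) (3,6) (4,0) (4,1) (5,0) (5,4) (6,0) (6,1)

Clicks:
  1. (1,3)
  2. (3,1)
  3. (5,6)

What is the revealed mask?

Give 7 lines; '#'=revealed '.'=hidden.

Click 1 (1,3) count=4: revealed 1 new [(1,3)] -> total=1
Click 2 (3,1) count=2: revealed 1 new [(3,1)] -> total=2
Click 3 (5,6) count=0: revealed 6 new [(4,5) (4,6) (5,5) (5,6) (6,5) (6,6)] -> total=8

Answer: .......
...#...
.......
.#.....
.....##
.....##
.....##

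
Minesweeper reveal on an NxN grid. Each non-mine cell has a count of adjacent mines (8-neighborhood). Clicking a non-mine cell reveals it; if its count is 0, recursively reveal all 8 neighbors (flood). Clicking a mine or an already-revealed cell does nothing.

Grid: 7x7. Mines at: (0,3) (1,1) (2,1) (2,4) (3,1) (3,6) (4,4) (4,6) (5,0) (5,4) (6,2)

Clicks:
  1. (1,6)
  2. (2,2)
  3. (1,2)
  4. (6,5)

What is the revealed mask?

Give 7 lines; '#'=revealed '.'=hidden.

Click 1 (1,6) count=0: revealed 8 new [(0,4) (0,5) (0,6) (1,4) (1,5) (1,6) (2,5) (2,6)] -> total=8
Click 2 (2,2) count=3: revealed 1 new [(2,2)] -> total=9
Click 3 (1,2) count=3: revealed 1 new [(1,2)] -> total=10
Click 4 (6,5) count=1: revealed 1 new [(6,5)] -> total=11

Answer: ....###
..#.###
..#..##
.......
.......
.......
.....#.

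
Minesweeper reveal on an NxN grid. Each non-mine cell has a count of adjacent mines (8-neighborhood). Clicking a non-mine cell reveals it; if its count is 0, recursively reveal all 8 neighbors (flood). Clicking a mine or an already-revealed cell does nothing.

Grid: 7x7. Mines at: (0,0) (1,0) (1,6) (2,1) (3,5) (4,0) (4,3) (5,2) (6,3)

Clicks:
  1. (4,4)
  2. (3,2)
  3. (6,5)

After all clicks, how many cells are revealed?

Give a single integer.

Click 1 (4,4) count=2: revealed 1 new [(4,4)] -> total=1
Click 2 (3,2) count=2: revealed 1 new [(3,2)] -> total=2
Click 3 (6,5) count=0: revealed 8 new [(4,5) (4,6) (5,4) (5,5) (5,6) (6,4) (6,5) (6,6)] -> total=10

Answer: 10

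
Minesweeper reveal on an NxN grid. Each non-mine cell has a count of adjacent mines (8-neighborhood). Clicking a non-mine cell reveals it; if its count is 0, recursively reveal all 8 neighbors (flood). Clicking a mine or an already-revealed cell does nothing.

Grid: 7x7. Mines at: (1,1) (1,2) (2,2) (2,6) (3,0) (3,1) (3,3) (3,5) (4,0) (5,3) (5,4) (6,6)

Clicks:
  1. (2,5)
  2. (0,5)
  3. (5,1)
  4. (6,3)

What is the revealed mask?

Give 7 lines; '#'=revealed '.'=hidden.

Answer: ...####
...####
...###.
.......
.......
.#.....
...#...

Derivation:
Click 1 (2,5) count=2: revealed 1 new [(2,5)] -> total=1
Click 2 (0,5) count=0: revealed 10 new [(0,3) (0,4) (0,5) (0,6) (1,3) (1,4) (1,5) (1,6) (2,3) (2,4)] -> total=11
Click 3 (5,1) count=1: revealed 1 new [(5,1)] -> total=12
Click 4 (6,3) count=2: revealed 1 new [(6,3)] -> total=13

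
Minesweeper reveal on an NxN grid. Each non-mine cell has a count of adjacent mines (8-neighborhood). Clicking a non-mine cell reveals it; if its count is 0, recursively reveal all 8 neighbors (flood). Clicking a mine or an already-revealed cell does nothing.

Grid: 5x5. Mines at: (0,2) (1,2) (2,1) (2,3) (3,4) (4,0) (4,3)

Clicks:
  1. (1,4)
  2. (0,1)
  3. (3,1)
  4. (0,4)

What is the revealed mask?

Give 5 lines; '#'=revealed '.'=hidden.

Click 1 (1,4) count=1: revealed 1 new [(1,4)] -> total=1
Click 2 (0,1) count=2: revealed 1 new [(0,1)] -> total=2
Click 3 (3,1) count=2: revealed 1 new [(3,1)] -> total=3
Click 4 (0,4) count=0: revealed 3 new [(0,3) (0,4) (1,3)] -> total=6

Answer: .#.##
...##
.....
.#...
.....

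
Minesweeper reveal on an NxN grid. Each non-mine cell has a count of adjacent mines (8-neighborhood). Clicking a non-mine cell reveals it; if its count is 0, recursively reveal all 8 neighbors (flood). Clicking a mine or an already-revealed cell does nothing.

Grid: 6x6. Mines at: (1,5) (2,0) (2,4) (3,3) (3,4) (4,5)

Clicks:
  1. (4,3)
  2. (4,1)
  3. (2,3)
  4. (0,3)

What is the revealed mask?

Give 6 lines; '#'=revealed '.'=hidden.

Click 1 (4,3) count=2: revealed 1 new [(4,3)] -> total=1
Click 2 (4,1) count=0: revealed 12 new [(3,0) (3,1) (3,2) (4,0) (4,1) (4,2) (4,4) (5,0) (5,1) (5,2) (5,3) (5,4)] -> total=13
Click 3 (2,3) count=3: revealed 1 new [(2,3)] -> total=14
Click 4 (0,3) count=0: revealed 12 new [(0,0) (0,1) (0,2) (0,3) (0,4) (1,0) (1,1) (1,2) (1,3) (1,4) (2,1) (2,2)] -> total=26

Answer: #####.
#####.
.###..
###...
#####.
#####.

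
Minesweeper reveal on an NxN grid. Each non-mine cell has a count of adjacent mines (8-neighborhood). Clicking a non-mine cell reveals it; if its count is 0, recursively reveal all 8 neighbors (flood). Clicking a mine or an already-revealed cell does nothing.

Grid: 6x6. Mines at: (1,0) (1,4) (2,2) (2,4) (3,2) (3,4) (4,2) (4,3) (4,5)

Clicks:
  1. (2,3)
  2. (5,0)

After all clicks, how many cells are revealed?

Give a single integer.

Answer: 9

Derivation:
Click 1 (2,3) count=5: revealed 1 new [(2,3)] -> total=1
Click 2 (5,0) count=0: revealed 8 new [(2,0) (2,1) (3,0) (3,1) (4,0) (4,1) (5,0) (5,1)] -> total=9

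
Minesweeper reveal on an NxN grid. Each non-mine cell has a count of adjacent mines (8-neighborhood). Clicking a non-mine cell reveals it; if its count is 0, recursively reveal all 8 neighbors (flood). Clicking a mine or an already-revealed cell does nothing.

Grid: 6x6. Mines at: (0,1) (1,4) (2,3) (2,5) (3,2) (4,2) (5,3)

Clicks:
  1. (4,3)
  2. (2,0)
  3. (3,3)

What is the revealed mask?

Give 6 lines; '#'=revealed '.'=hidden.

Answer: ......
##....
##....
##.#..
##.#..
##....

Derivation:
Click 1 (4,3) count=3: revealed 1 new [(4,3)] -> total=1
Click 2 (2,0) count=0: revealed 10 new [(1,0) (1,1) (2,0) (2,1) (3,0) (3,1) (4,0) (4,1) (5,0) (5,1)] -> total=11
Click 3 (3,3) count=3: revealed 1 new [(3,3)] -> total=12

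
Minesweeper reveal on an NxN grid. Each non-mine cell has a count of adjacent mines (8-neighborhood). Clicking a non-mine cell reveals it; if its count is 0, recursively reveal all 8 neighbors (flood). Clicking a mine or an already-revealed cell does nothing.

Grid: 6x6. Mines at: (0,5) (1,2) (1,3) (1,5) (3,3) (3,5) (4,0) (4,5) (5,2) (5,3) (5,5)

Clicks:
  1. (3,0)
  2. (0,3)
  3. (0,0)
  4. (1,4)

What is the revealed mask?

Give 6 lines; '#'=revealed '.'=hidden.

Answer: ##.#..
##..#.
##....
##....
......
......

Derivation:
Click 1 (3,0) count=1: revealed 1 new [(3,0)] -> total=1
Click 2 (0,3) count=2: revealed 1 new [(0,3)] -> total=2
Click 3 (0,0) count=0: revealed 7 new [(0,0) (0,1) (1,0) (1,1) (2,0) (2,1) (3,1)] -> total=9
Click 4 (1,4) count=3: revealed 1 new [(1,4)] -> total=10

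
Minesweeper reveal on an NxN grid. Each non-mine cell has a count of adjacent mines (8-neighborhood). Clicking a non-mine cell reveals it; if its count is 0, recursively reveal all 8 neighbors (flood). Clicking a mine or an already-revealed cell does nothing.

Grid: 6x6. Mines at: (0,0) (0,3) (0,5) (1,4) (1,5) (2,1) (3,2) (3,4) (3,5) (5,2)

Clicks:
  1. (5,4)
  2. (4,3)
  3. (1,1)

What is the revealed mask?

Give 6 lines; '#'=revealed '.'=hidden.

Click 1 (5,4) count=0: revealed 6 new [(4,3) (4,4) (4,5) (5,3) (5,4) (5,5)] -> total=6
Click 2 (4,3) count=3: revealed 0 new [(none)] -> total=6
Click 3 (1,1) count=2: revealed 1 new [(1,1)] -> total=7

Answer: ......
.#....
......
......
...###
...###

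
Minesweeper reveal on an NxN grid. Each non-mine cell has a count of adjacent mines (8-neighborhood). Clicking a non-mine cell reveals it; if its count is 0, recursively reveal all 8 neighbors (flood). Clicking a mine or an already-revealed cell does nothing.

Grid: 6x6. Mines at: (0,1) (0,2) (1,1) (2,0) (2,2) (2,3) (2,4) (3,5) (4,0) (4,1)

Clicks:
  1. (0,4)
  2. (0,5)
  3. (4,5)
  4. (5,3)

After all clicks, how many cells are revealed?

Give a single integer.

Click 1 (0,4) count=0: revealed 6 new [(0,3) (0,4) (0,5) (1,3) (1,4) (1,5)] -> total=6
Click 2 (0,5) count=0: revealed 0 new [(none)] -> total=6
Click 3 (4,5) count=1: revealed 1 new [(4,5)] -> total=7
Click 4 (5,3) count=0: revealed 10 new [(3,2) (3,3) (3,4) (4,2) (4,3) (4,4) (5,2) (5,3) (5,4) (5,5)] -> total=17

Answer: 17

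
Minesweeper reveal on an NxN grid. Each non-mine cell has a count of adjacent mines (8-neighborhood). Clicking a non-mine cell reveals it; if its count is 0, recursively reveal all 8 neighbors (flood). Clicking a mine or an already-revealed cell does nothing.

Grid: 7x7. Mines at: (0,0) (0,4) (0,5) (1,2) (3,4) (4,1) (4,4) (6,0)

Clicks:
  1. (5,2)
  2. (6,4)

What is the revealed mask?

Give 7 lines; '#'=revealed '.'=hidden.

Click 1 (5,2) count=1: revealed 1 new [(5,2)] -> total=1
Click 2 (6,4) count=0: revealed 19 new [(1,5) (1,6) (2,5) (2,6) (3,5) (3,6) (4,5) (4,6) (5,1) (5,3) (5,4) (5,5) (5,6) (6,1) (6,2) (6,3) (6,4) (6,5) (6,6)] -> total=20

Answer: .......
.....##
.....##
.....##
.....##
.######
.######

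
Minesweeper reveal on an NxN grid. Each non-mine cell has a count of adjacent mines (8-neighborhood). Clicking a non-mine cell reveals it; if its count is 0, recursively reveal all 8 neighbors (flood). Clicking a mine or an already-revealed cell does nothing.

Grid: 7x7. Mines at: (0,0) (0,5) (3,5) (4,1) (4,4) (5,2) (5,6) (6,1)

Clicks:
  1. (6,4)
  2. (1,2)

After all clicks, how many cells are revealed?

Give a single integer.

Click 1 (6,4) count=0: revealed 6 new [(5,3) (5,4) (5,5) (6,3) (6,4) (6,5)] -> total=6
Click 2 (1,2) count=0: revealed 19 new [(0,1) (0,2) (0,3) (0,4) (1,0) (1,1) (1,2) (1,3) (1,4) (2,0) (2,1) (2,2) (2,3) (2,4) (3,0) (3,1) (3,2) (3,3) (3,4)] -> total=25

Answer: 25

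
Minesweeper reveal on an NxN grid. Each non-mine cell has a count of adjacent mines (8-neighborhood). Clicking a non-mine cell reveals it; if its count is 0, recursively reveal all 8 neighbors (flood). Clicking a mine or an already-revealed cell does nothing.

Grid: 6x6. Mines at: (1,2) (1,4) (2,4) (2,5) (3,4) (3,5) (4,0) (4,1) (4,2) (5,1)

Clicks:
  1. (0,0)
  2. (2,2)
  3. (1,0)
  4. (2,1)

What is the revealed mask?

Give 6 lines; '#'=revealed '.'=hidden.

Click 1 (0,0) count=0: revealed 8 new [(0,0) (0,1) (1,0) (1,1) (2,0) (2,1) (3,0) (3,1)] -> total=8
Click 2 (2,2) count=1: revealed 1 new [(2,2)] -> total=9
Click 3 (1,0) count=0: revealed 0 new [(none)] -> total=9
Click 4 (2,1) count=1: revealed 0 new [(none)] -> total=9

Answer: ##....
##....
###...
##....
......
......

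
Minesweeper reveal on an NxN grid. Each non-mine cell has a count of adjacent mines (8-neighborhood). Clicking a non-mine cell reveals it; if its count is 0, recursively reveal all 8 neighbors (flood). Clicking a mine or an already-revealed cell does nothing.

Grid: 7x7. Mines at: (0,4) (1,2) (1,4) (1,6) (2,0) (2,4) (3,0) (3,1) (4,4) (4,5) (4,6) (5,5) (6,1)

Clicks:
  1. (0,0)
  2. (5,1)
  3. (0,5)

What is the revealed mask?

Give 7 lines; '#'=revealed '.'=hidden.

Click 1 (0,0) count=0: revealed 4 new [(0,0) (0,1) (1,0) (1,1)] -> total=4
Click 2 (5,1) count=1: revealed 1 new [(5,1)] -> total=5
Click 3 (0,5) count=3: revealed 1 new [(0,5)] -> total=6

Answer: ##...#.
##.....
.......
.......
.......
.#.....
.......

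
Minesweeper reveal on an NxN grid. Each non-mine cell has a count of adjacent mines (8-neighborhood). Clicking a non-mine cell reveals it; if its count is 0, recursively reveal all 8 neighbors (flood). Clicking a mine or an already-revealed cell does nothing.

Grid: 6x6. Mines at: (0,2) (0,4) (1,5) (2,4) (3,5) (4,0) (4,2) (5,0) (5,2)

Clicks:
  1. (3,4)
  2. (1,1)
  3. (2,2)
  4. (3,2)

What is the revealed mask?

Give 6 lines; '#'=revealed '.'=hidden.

Click 1 (3,4) count=2: revealed 1 new [(3,4)] -> total=1
Click 2 (1,1) count=1: revealed 1 new [(1,1)] -> total=2
Click 3 (2,2) count=0: revealed 13 new [(0,0) (0,1) (1,0) (1,2) (1,3) (2,0) (2,1) (2,2) (2,3) (3,0) (3,1) (3,2) (3,3)] -> total=15
Click 4 (3,2) count=1: revealed 0 new [(none)] -> total=15

Answer: ##....
####..
####..
#####.
......
......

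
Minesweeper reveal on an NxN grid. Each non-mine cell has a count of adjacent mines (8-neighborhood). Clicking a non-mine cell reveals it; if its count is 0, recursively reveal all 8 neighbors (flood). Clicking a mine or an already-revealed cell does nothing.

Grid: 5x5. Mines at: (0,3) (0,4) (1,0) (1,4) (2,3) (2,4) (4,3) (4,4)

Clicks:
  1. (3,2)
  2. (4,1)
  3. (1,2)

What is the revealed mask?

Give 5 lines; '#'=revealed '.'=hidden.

Click 1 (3,2) count=2: revealed 1 new [(3,2)] -> total=1
Click 2 (4,1) count=0: revealed 8 new [(2,0) (2,1) (2,2) (3,0) (3,1) (4,0) (4,1) (4,2)] -> total=9
Click 3 (1,2) count=2: revealed 1 new [(1,2)] -> total=10

Answer: .....
..#..
###..
###..
###..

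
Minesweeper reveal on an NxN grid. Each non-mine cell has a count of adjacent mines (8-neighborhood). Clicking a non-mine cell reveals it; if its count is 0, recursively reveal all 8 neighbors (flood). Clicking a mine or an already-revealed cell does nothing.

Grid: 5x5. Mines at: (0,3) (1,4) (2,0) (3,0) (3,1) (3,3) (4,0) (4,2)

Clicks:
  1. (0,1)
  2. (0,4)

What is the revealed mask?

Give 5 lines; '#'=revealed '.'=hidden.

Answer: ###.#
###..
.....
.....
.....

Derivation:
Click 1 (0,1) count=0: revealed 6 new [(0,0) (0,1) (0,2) (1,0) (1,1) (1,2)] -> total=6
Click 2 (0,4) count=2: revealed 1 new [(0,4)] -> total=7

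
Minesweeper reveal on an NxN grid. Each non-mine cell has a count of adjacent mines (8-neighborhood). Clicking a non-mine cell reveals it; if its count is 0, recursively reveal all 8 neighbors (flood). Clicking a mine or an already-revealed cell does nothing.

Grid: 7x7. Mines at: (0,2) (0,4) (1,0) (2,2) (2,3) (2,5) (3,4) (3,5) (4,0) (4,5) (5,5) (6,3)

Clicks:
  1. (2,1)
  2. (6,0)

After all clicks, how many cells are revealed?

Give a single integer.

Click 1 (2,1) count=2: revealed 1 new [(2,1)] -> total=1
Click 2 (6,0) count=0: revealed 6 new [(5,0) (5,1) (5,2) (6,0) (6,1) (6,2)] -> total=7

Answer: 7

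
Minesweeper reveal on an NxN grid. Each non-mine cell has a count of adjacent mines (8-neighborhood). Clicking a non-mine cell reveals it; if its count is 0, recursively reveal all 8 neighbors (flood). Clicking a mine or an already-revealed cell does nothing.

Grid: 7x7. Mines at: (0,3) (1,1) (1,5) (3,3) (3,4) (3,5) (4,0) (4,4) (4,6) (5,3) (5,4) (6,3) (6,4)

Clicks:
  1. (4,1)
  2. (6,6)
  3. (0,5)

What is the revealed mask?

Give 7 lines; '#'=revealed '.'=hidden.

Answer: .....#.
.......
.......
.......
.#.....
.....##
.....##

Derivation:
Click 1 (4,1) count=1: revealed 1 new [(4,1)] -> total=1
Click 2 (6,6) count=0: revealed 4 new [(5,5) (5,6) (6,5) (6,6)] -> total=5
Click 3 (0,5) count=1: revealed 1 new [(0,5)] -> total=6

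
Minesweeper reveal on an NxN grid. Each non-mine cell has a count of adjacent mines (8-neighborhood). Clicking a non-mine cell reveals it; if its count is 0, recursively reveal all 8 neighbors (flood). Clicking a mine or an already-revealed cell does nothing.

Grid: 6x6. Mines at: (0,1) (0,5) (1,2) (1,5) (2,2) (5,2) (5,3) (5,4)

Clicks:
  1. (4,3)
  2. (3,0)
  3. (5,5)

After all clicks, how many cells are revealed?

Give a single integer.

Answer: 12

Derivation:
Click 1 (4,3) count=3: revealed 1 new [(4,3)] -> total=1
Click 2 (3,0) count=0: revealed 10 new [(1,0) (1,1) (2,0) (2,1) (3,0) (3,1) (4,0) (4,1) (5,0) (5,1)] -> total=11
Click 3 (5,5) count=1: revealed 1 new [(5,5)] -> total=12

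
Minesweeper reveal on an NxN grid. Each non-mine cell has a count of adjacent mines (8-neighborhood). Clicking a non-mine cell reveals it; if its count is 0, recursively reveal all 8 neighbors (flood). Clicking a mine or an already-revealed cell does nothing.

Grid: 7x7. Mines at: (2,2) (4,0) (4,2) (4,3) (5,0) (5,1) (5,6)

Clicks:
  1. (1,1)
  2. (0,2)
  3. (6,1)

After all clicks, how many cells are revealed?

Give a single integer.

Answer: 30

Derivation:
Click 1 (1,1) count=1: revealed 1 new [(1,1)] -> total=1
Click 2 (0,2) count=0: revealed 28 new [(0,0) (0,1) (0,2) (0,3) (0,4) (0,5) (0,6) (1,0) (1,2) (1,3) (1,4) (1,5) (1,6) (2,0) (2,1) (2,3) (2,4) (2,5) (2,6) (3,0) (3,1) (3,3) (3,4) (3,5) (3,6) (4,4) (4,5) (4,6)] -> total=29
Click 3 (6,1) count=2: revealed 1 new [(6,1)] -> total=30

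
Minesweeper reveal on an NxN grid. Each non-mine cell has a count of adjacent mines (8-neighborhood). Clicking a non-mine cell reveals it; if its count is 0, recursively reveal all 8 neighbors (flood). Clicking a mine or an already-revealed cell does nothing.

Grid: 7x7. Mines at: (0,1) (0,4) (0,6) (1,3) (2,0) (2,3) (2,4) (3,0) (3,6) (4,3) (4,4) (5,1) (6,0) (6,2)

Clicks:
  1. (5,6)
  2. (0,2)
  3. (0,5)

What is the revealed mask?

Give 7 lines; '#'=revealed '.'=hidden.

Click 1 (5,6) count=0: revealed 10 new [(4,5) (4,6) (5,3) (5,4) (5,5) (5,6) (6,3) (6,4) (6,5) (6,6)] -> total=10
Click 2 (0,2) count=2: revealed 1 new [(0,2)] -> total=11
Click 3 (0,5) count=2: revealed 1 new [(0,5)] -> total=12

Answer: ..#..#.
.......
.......
.......
.....##
...####
...####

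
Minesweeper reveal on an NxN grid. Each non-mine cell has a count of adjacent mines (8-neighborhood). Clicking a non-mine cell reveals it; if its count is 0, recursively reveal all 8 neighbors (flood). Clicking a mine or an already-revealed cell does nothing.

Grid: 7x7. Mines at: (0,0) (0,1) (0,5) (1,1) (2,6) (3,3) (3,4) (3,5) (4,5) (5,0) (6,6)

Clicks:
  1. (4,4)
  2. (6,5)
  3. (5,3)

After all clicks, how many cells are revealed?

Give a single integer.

Click 1 (4,4) count=4: revealed 1 new [(4,4)] -> total=1
Click 2 (6,5) count=1: revealed 1 new [(6,5)] -> total=2
Click 3 (5,3) count=0: revealed 12 new [(4,1) (4,2) (4,3) (5,1) (5,2) (5,3) (5,4) (5,5) (6,1) (6,2) (6,3) (6,4)] -> total=14

Answer: 14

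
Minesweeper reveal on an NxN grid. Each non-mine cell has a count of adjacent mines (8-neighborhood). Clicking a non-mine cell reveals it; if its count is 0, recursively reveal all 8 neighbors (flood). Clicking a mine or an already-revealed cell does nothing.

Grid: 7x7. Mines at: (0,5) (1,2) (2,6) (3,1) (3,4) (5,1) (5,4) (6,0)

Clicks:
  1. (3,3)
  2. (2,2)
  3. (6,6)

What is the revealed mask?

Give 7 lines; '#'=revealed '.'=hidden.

Answer: .......
.......
..#....
...#.##
.....##
.....##
.....##

Derivation:
Click 1 (3,3) count=1: revealed 1 new [(3,3)] -> total=1
Click 2 (2,2) count=2: revealed 1 new [(2,2)] -> total=2
Click 3 (6,6) count=0: revealed 8 new [(3,5) (3,6) (4,5) (4,6) (5,5) (5,6) (6,5) (6,6)] -> total=10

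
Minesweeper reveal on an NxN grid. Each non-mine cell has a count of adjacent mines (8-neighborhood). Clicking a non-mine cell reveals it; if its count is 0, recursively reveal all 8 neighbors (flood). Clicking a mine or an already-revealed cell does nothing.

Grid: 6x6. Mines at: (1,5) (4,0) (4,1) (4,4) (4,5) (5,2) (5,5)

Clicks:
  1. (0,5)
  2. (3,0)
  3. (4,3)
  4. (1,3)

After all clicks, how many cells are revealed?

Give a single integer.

Click 1 (0,5) count=1: revealed 1 new [(0,5)] -> total=1
Click 2 (3,0) count=2: revealed 1 new [(3,0)] -> total=2
Click 3 (4,3) count=2: revealed 1 new [(4,3)] -> total=3
Click 4 (1,3) count=0: revealed 19 new [(0,0) (0,1) (0,2) (0,3) (0,4) (1,0) (1,1) (1,2) (1,3) (1,4) (2,0) (2,1) (2,2) (2,3) (2,4) (3,1) (3,2) (3,3) (3,4)] -> total=22

Answer: 22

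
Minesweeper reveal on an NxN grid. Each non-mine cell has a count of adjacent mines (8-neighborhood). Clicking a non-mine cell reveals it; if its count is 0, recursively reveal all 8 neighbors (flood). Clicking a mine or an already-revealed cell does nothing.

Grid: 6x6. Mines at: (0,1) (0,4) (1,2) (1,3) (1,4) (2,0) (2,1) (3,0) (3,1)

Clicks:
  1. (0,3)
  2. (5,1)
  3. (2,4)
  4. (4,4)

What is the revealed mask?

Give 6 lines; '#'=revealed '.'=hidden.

Answer: ...#..
......
..####
..####
######
######

Derivation:
Click 1 (0,3) count=4: revealed 1 new [(0,3)] -> total=1
Click 2 (5,1) count=0: revealed 20 new [(2,2) (2,3) (2,4) (2,5) (3,2) (3,3) (3,4) (3,5) (4,0) (4,1) (4,2) (4,3) (4,4) (4,5) (5,0) (5,1) (5,2) (5,3) (5,4) (5,5)] -> total=21
Click 3 (2,4) count=2: revealed 0 new [(none)] -> total=21
Click 4 (4,4) count=0: revealed 0 new [(none)] -> total=21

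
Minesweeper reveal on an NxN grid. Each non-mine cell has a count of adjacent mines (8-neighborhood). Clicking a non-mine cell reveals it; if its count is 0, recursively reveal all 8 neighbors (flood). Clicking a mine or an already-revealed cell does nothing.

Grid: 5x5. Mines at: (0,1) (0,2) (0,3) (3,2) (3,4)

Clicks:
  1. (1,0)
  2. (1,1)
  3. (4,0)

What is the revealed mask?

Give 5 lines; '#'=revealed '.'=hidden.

Answer: .....
##...
##...
##...
##...

Derivation:
Click 1 (1,0) count=1: revealed 1 new [(1,0)] -> total=1
Click 2 (1,1) count=2: revealed 1 new [(1,1)] -> total=2
Click 3 (4,0) count=0: revealed 6 new [(2,0) (2,1) (3,0) (3,1) (4,0) (4,1)] -> total=8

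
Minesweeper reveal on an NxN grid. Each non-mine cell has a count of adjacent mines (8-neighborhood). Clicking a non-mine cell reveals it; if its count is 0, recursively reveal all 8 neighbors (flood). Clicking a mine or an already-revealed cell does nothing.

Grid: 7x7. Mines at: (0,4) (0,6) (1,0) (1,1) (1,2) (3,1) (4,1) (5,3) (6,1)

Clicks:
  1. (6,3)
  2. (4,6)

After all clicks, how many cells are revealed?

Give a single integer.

Click 1 (6,3) count=1: revealed 1 new [(6,3)] -> total=1
Click 2 (4,6) count=0: revealed 25 new [(1,3) (1,4) (1,5) (1,6) (2,2) (2,3) (2,4) (2,5) (2,6) (3,2) (3,3) (3,4) (3,5) (3,6) (4,2) (4,3) (4,4) (4,5) (4,6) (5,4) (5,5) (5,6) (6,4) (6,5) (6,6)] -> total=26

Answer: 26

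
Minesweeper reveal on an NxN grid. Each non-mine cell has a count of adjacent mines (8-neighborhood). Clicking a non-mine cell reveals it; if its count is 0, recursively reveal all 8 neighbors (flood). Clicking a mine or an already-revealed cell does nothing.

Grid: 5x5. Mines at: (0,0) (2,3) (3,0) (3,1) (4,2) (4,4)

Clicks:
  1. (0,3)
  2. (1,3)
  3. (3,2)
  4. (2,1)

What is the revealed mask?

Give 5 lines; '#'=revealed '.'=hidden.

Click 1 (0,3) count=0: revealed 8 new [(0,1) (0,2) (0,3) (0,4) (1,1) (1,2) (1,3) (1,4)] -> total=8
Click 2 (1,3) count=1: revealed 0 new [(none)] -> total=8
Click 3 (3,2) count=3: revealed 1 new [(3,2)] -> total=9
Click 4 (2,1) count=2: revealed 1 new [(2,1)] -> total=10

Answer: .####
.####
.#...
..#..
.....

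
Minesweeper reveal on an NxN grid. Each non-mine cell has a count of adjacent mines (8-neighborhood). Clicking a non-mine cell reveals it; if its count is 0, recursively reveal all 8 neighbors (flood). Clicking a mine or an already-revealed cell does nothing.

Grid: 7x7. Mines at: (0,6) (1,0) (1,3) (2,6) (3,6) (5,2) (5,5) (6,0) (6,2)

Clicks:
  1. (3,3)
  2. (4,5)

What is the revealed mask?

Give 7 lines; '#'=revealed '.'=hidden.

Click 1 (3,3) count=0: revealed 20 new [(2,0) (2,1) (2,2) (2,3) (2,4) (2,5) (3,0) (3,1) (3,2) (3,3) (3,4) (3,5) (4,0) (4,1) (4,2) (4,3) (4,4) (4,5) (5,0) (5,1)] -> total=20
Click 2 (4,5) count=2: revealed 0 new [(none)] -> total=20

Answer: .......
.......
######.
######.
######.
##.....
.......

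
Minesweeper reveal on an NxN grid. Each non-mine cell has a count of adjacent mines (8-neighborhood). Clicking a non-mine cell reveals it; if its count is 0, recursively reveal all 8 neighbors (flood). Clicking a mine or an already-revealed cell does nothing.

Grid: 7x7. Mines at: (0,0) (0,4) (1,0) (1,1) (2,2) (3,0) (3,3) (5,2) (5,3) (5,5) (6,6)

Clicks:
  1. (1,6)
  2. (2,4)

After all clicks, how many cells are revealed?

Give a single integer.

Answer: 14

Derivation:
Click 1 (1,6) count=0: revealed 14 new [(0,5) (0,6) (1,4) (1,5) (1,6) (2,4) (2,5) (2,6) (3,4) (3,5) (3,6) (4,4) (4,5) (4,6)] -> total=14
Click 2 (2,4) count=1: revealed 0 new [(none)] -> total=14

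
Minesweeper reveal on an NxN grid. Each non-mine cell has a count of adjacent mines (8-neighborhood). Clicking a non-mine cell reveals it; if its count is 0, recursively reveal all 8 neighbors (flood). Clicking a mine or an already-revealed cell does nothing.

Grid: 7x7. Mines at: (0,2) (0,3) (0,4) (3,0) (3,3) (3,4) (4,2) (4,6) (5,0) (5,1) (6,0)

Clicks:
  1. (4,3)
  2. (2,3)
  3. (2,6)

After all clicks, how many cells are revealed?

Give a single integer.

Click 1 (4,3) count=3: revealed 1 new [(4,3)] -> total=1
Click 2 (2,3) count=2: revealed 1 new [(2,3)] -> total=2
Click 3 (2,6) count=0: revealed 8 new [(0,5) (0,6) (1,5) (1,6) (2,5) (2,6) (3,5) (3,6)] -> total=10

Answer: 10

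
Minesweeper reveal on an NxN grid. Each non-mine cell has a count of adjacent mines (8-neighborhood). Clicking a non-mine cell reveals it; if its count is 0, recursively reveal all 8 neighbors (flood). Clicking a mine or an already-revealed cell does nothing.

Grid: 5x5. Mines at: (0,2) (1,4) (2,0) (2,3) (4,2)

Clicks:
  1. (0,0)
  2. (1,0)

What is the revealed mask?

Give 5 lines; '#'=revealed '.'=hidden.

Click 1 (0,0) count=0: revealed 4 new [(0,0) (0,1) (1,0) (1,1)] -> total=4
Click 2 (1,0) count=1: revealed 0 new [(none)] -> total=4

Answer: ##...
##...
.....
.....
.....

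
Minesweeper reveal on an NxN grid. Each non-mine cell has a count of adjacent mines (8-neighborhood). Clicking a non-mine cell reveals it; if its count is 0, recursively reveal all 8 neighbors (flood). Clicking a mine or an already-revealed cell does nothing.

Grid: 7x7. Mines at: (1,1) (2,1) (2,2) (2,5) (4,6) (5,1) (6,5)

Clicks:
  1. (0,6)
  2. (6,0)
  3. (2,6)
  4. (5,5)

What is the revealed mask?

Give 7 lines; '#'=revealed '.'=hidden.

Click 1 (0,6) count=0: revealed 10 new [(0,2) (0,3) (0,4) (0,5) (0,6) (1,2) (1,3) (1,4) (1,5) (1,6)] -> total=10
Click 2 (6,0) count=1: revealed 1 new [(6,0)] -> total=11
Click 3 (2,6) count=1: revealed 1 new [(2,6)] -> total=12
Click 4 (5,5) count=2: revealed 1 new [(5,5)] -> total=13

Answer: ..#####
..#####
......#
.......
.......
.....#.
#......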